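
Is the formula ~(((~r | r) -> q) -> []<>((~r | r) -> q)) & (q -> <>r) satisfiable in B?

Unsatisfiable

1. ~(((~r | r) -> q) -> []<>((~r | r) -> q)) & (q -> <>r), u
2. ~(((~r | r) -> q) -> []<>((~r | r) -> q)), u
3. q -> <>r, u
4. (~r | r) -> q, u
5. ~[]<>((~r | r) -> q), u
6. <>r, u
7. q, u
8. ~<>((~r | r) -> q), v
9. ~((~r | r) -> q), u
10. ~r | r, u
11. ~q, u
Accessibility: uRu, uRv, vRu, vRv
Branch closes: q and ~q both at u.
(One branch shown.) All branches close.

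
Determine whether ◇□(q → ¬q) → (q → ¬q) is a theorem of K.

Invalid (countermodel exists)

Tableau for the negation ¬(◇□(q → ¬q) → (q → ¬q)):
1. ¬(◇□(q → ¬q) → (q → ¬q)), w0
2. ◇□(q → ¬q), w0
3. ¬(q → ¬q), w0
4. q, w0
5. □(q → ¬q), w1
Accessibility: w0Rw1
The negation has an open branch (countermodel exists).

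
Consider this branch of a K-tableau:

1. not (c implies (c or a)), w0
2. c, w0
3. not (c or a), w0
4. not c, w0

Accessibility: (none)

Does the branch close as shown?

Closed

Both c and not c appear at w0.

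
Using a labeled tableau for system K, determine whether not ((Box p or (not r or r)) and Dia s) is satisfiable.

Satisfiable (open branch found)

1. not ((Box p or (not r or r)) and Dia s), w0
2. not Dia s, w0   [neg-and-rule on 1 (branches; this branch)]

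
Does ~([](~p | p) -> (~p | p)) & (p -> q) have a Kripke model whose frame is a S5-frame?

Unsatisfiable (every branch closes)

1. ~([](~p | p) -> (~p | p)) & (p -> q), w0
2. ~([](~p | p) -> (~p | p)), w0   [&-rule on 1]
3. p -> q, w0   [&-rule on 1]
4. [](~p | p), w0   [~->-rule on 2]
5. ~(~p | p), w0   [~->-rule on 2]
6. p, w0   [~|-rule on 5]
7. ~p, w0   [~|-rule on 5]
Accessibility: w0Rw0
Branch closes: p and ~p both at w0.
Every branch closes; the branch above is one of them.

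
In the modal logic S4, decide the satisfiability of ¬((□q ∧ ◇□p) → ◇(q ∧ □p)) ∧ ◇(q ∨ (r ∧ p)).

Unsatisfiable (every branch closes)

1. ¬((□q ∧ ◇□p) → ◇(q ∧ □p)) ∧ ◇(q ∨ (r ∧ p)), u
2. ¬((□q ∧ ◇□p) → ◇(q ∧ □p)), u   [∧-rule on 1]
3. ◇(q ∨ (r ∧ p)), u   [∧-rule on 1]
4. □q ∧ ◇□p, u   [¬→-rule on 2]
5. ¬◇(q ∧ □p), u   [¬→-rule on 2]
6. □q, u   [∧-rule on 4]
7. ◇□p, u   [∧-rule on 4]
8. ¬(q ∧ □p), u   [¬◇-rule on 5 via uRu]
9. q, u   [□-rule on 6 via uRu]
10. ¬□p, u   [¬∧-rule on 8 (branches; this branch)]
11. q ∨ (r ∧ p), v   [◇-rule on 3: fresh world v, uRv]
12. ¬(q ∧ □p), v   [¬◇-rule on 5 via uRv]
13. q, v   [□-rule on 6 via uRv]
14. r ∧ p, v   [∨-rule on 11 (branches; this branch)]
15. r, v   [∧-rule on 14]
16. p, v   [∧-rule on 14]
17. ¬□p, v   [¬∧-rule on 12 (branches; this branch)]
18. □p, w   [◇-rule on 7: fresh world w, uRw]
19. ¬(q ∧ □p), w   [¬◇-rule on 5 via uRw]
20. q, w   [□-rule on 6 via uRw]
21. p, w   [□-rule on 18 via wRw]
22. ¬□p, w   [¬∧-rule on 19 (branches; this branch)]
23. ¬p, x   [¬□-rule on 10: fresh world x, uRx]
24. ¬(q ∧ □p), x   [¬◇-rule on 5 via uRx]
25. q, x   [□-rule on 6 via uRx]
26. ¬□p, x   [¬∧-rule on 24 (branches; this branch)]
27. ¬p, y   [¬□-rule on 17: fresh world y, vRy]
28. ¬(q ∧ □p), y   [¬◇-rule on 5 via uRy]
29. q, y   [□-rule on 6 via uRy]
30. ¬□p, y   [¬∧-rule on 28 (branches; this branch)]
31. ¬p, z   [¬□-rule on 22: fresh world z, wRz]
32. ¬(q ∧ □p), z   [¬◇-rule on 5 via uRz]
33. q, z   [□-rule on 6 via uRz]
34. p, z   [□-rule on 18 via wRz]
Accessibility: uRu, uRv, uRw, uRx, uRy, uRz, vRv, vRy, wRw, wRz, xRx, yRy, zRz
Branch closes: p and ¬p both at z.
Every branch closes; the branch above is one of them.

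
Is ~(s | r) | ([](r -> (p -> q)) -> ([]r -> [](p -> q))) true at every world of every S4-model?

Valid in S4

Tableau for the negation ~(~(s | r) | ([](r -> (p -> q)) -> ([]r -> [](p -> q)))):
1. ~(~(s | r) | ([](r -> (p -> q)) -> ([]r -> [](p -> q)))), u
2. s | r, u   [~|-rule on 1]
3. ~([](r -> (p -> q)) -> ([]r -> [](p -> q))), u   [~|-rule on 1]
4. [](r -> (p -> q)), u   [~->-rule on 3]
5. ~([]r -> [](p -> q)), u   [~->-rule on 3]
6. []r, u   [~->-rule on 5]
7. ~[](p -> q), u   [~->-rule on 5]
8. r -> (p -> q), u   [[]-rule on 4 via uRu]
9. r, u   [[]-rule on 6 via uRu]
10. p -> q, u   [->-rule on 8 (branches; this branch)]
11. q, u   [->-rule on 10 (branches; this branch)]
12. ~(p -> q), v   [~[]-rule on 7: fresh world v, uRv]
13. p, v   [~->-rule on 12]
14. ~q, v   [~->-rule on 12]
15. r -> (p -> q), v   [[]-rule on 4 via uRv]
16. r, v   [[]-rule on 6 via uRv]
17. p -> q, v   [->-rule on 15 (branches; this branch)]
18. q, v   [->-rule on 17 (branches; this branch)]
Accessibility: uRu, uRv, vRv
Branch closes: q and ~q both at v.
Every branch of the negation's tableau closes; the branch above is one of them.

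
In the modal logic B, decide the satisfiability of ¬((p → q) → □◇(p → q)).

No, unsatisfiable

1. ¬((p → q) → □◇(p → q)), 0
2. p → q, 0
3. ¬□◇(p → q), 0
4. q, 0
5. ¬◇(p → q), 1
6. ¬(p → q), 0
7. p, 0
8. ¬q, 0
Accessibility: 0R0, 0R1, 1R0, 1R1
Branch closes: q and ¬q both at 0.
All branches of the tableau close; one closing branch shown above.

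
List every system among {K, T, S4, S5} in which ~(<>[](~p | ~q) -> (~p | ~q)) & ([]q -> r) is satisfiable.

K, T, S4

S4-tableau for the formula:
1. ~(<>[](~p | ~q) -> (~p | ~q)) & ([]q -> r), u
2. ~(<>[](~p | ~q) -> (~p | ~q)), u   [&-rule on 1]
3. []q -> r, u   [&-rule on 1]
4. <>[](~p | ~q), u   [~->-rule on 2]
5. ~(~p | ~q), u   [~->-rule on 2]
6. p, u   [~|-rule on 5]
7. q, u   [~|-rule on 5]
8. r, u   [->-rule on 3 (branches; this branch)]
9. [](~p | ~q), v   [<>-rule on 4: fresh world v, uRv]
10. ~p | ~q, v   [[]-rule on 9 via vRv]
11. ~q, v   [|-rule on 10 (branches; this branch)]
Accessibility: uRu, uRv, vRv
Complete open branch: satisfiable in S4, hence also in K, T (this S4-model is also a K-model and a T-model).
S5-tableau for the formula:
1. ~(<>[](~p | ~q) -> (~p | ~q)) & ([]q -> r), u
2. ~(<>[](~p | ~q) -> (~p | ~q)), u   [&-rule on 1]
3. []q -> r, u   [&-rule on 1]
4. <>[](~p | ~q), u   [~->-rule on 2]
5. ~(~p | ~q), u   [~->-rule on 2]
6. p, u   [~|-rule on 5]
7. q, u   [~|-rule on 5]
8. r, u   [->-rule on 3 (branches; this branch)]
9. [](~p | ~q), v   [<>-rule on 4: fresh world v, uRv]
10. ~p | ~q, u   [[]-rule on 9 via vRu]
11. ~p | ~q, v   [[]-rule on 9 via vRv]
12. ~q, u   [|-rule on 10 (branches; this branch)]
Accessibility: uRu, uRv, vRu, vRv
Branch closes: q and ~q both at u.
Every branch closes (one shown): unsatisfiable in S5.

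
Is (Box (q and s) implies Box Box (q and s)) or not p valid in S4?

Tableau for the negation not ((Box (q and s) implies Box Box (q and s)) or not p):
1. not ((Box (q and s) implies Box Box (q and s)) or not p), w0
2. not (Box (q and s) implies Box Box (q and s)), w0
3. p, w0
4. Box (q and s), w0
5. not Box Box (q and s), w0
6. q and s, w0
7. q, w0
8. s, w0
9. not Box (q and s), w1
10. q and s, w1
11. q, w1
12. s, w1
13. not (q and s), w2
14. q and s, w2
15. q, w2
16. s, w2
17. not s, w2
Accessibility: w0Rw0, w0Rw1, w0Rw2, w1Rw1, w1Rw2, w2Rw2
Branch closes: s and not s both at w2.
Every branch of the negation's tableau closes; the branch above is one of them.

Valid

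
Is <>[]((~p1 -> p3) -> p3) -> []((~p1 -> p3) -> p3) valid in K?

No, not valid

Tableau for the negation ~(<>[]((~p1 -> p3) -> p3) -> []((~p1 -> p3) -> p3)):
1. ~(<>[]((~p1 -> p3) -> p3) -> []((~p1 -> p3) -> p3)), w0
2. <>[]((~p1 -> p3) -> p3), w0   [~->-rule on 1]
3. ~[]((~p1 -> p3) -> p3), w0   [~->-rule on 1]
4. []((~p1 -> p3) -> p3), w1   [<>-rule on 2: fresh world w1, w0Rw1]
5. ~((~p1 -> p3) -> p3), w2   [~[]-rule on 3: fresh world w2, w0Rw2]
6. ~p1 -> p3, w2   [~->-rule on 5]
7. ~p3, w2   [~->-rule on 5]
8. p1, w2   [->-rule on 6 (branches; this branch)]
Accessibility: w0Rw1, w0Rw2
The negation has an open branch (countermodel exists).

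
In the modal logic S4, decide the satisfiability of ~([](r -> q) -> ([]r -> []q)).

1. ~([](r -> q) -> ([]r -> []q)), w0
2. [](r -> q), w0
3. ~([]r -> []q), w0
4. []r, w0
5. ~[]q, w0
6. r -> q, w0
7. r, w0
8. q, w0
9. ~q, w1
10. r -> q, w1
11. r, w1
12. q, w1
Accessibility: w0Rw0, w0Rw1, w1Rw1
Branch closes: q and ~q both at w1.
Every branch closes; the branch above is one of them.

Unsatisfiable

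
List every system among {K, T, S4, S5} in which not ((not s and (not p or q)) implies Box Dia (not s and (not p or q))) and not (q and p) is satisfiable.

S5-tableau for the formula:
1. not ((not s and (not p or q)) implies Box Dia (not s and (not p or q))) and not (q and p), 0
2. not ((not s and (not p or q)) implies Box Dia (not s and (not p or q))), 0
3. not (q and p), 0
4. not s and (not p or q), 0
5. not Box Dia (not s and (not p or q)), 0
6. not s, 0
7. not p or q, 0
8. not p, 0
9. q, 0
10. not Dia (not s and (not p or q)), 1
11. not (not s and (not p or q)), 0
12. not (not s and (not p or q)), 1
13. not (not p or q), 0
14. p, 0
15. not q, 0
Accessibility: 0R0, 0R1, 1R0, 1R1
Branch closes: p and not p both at 0.
Every branch closes (one shown): unsatisfiable in S5.
S4-tableau for the formula:
1. not ((not s and (not p or q)) implies Box Dia (not s and (not p or q))) and not (q and p), 0
2. not ((not s and (not p or q)) implies Box Dia (not s and (not p or q))), 0
3. not (q and p), 0
4. not s and (not p or q), 0
5. not Box Dia (not s and (not p or q)), 0
6. not s, 0
7. not p or q, 0
8. not p, 0
9. q, 0
10. not Dia (not s and (not p or q)), 1
11. not (not s and (not p or q)), 1
12. not (not p or q), 1
13. p, 1
14. not q, 1
Accessibility: 0R0, 0R1, 1R1
Complete open branch: satisfiable in S4, hence also in K, T (this S4-model is also a K-model and a T-model).

K, T, S4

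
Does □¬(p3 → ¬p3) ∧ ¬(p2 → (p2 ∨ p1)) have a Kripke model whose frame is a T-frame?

1. □¬(p3 → ¬p3) ∧ ¬(p2 → (p2 ∨ p1)), w0
2. □¬(p3 → ¬p3), w0
3. ¬(p2 → (p2 ∨ p1)), w0
4. p2, w0
5. ¬(p2 ∨ p1), w0
6. ¬p2, w0
7. ¬p1, w0
Accessibility: w0Rw0
Branch closes: p2 and ¬p2 both at w0.
(One branch shown.) All branches close.

Unsatisfiable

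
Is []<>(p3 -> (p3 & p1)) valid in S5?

Not valid

Tableau for the negation ~[]<>(p3 -> (p3 & p1)):
1. ~[]<>(p3 -> (p3 & p1)), 0
2. ~<>(p3 -> (p3 & p1)), 1   [~[]-rule on 1: fresh world 1, 0R1]
3. ~(p3 -> (p3 & p1)), 0   [~<>-rule on 2 via 1R0]
4. p3, 0   [~->-rule on 3]
5. ~(p3 & p1), 0   [~->-rule on 3]
6. ~(p3 -> (p3 & p1)), 1   [~<>-rule on 2 via 1R1]
7. p3, 1   [~->-rule on 6]
8. ~(p3 & p1), 1   [~->-rule on 6]
9. ~p1, 0   [~&-rule on 5 (branches; this branch)]
10. ~p1, 1   [~&-rule on 8 (branches; this branch)]
Accessibility: 0R0, 0R1, 1R0, 1R1
The negation has an open branch (countermodel exists).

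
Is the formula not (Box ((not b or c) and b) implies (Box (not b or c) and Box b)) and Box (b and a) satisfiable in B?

Unsatisfiable (every branch closes)

1. not (Box ((not b or c) and b) implies (Box (not b or c) and Box b)) and Box (b and a), 0
2. not (Box ((not b or c) and b) implies (Box (not b or c) and Box b)), 0   [and-rule on 1]
3. Box (b and a), 0   [and-rule on 1]
4. Box ((not b or c) and b), 0   [neg-implies-rule on 2]
5. not (Box (not b or c) and Box b), 0   [neg-implies-rule on 2]
6. b and a, 0   [Box-rule on 3 via 0R0]
7. b, 0   [and-rule on 6]
8. a, 0   [and-rule on 6]
9. (not b or c) and b, 0   [Box-rule on 4 via 0R0]
10. not b or c, 0   [and-rule on 9]
11. not Box (not b or c), 0   [neg-and-rule on 5 (branches; this branch)]
12. c, 0   [or-rule on 10 (branches; this branch)]
13. not (not b or c), 1   [neg-Box-rule on 11: fresh world 1, 0R1]
14. b, 1   [neg-or-rule on 13]
15. not c, 1   [neg-or-rule on 13]
16. b and a, 1   [Box-rule on 3 via 0R1]
17. a, 1   [and-rule on 16]
18. (not b or c) and b, 1   [Box-rule on 4 via 0R1]
19. not b or c, 1   [and-rule on 18]
20. c, 1   [or-rule on 19 (branches; this branch)]
Accessibility: 0R0, 0R1, 1R0, 1R1
Branch closes: c and not c both at 1.
All branches of the tableau close; one closing branch shown above.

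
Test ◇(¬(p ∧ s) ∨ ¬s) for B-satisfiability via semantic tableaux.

Yes, satisfiable

1. ◇(¬(p ∧ s) ∨ ¬s), 0
2. ¬(p ∧ s) ∨ ¬s, 1   [◇-rule on 1: fresh world 1, 0R1]
3. ¬s, 1   [∨-rule on 2 (branches; this branch)]
Accessibility: 0R0, 0R1, 1R0, 1R1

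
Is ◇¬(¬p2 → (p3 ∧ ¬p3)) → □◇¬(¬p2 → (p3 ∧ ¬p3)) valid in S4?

Tableau for the negation ¬(◇¬(¬p2 → (p3 ∧ ¬p3)) → □◇¬(¬p2 → (p3 ∧ ¬p3))):
1. ¬(◇¬(¬p2 → (p3 ∧ ¬p3)) → □◇¬(¬p2 → (p3 ∧ ¬p3))), w0
2. ◇¬(¬p2 → (p3 ∧ ¬p3)), w0
3. ¬□◇¬(¬p2 → (p3 ∧ ¬p3)), w0
4. ¬(¬p2 → (p3 ∧ ¬p3)), w1
5. ¬p2, w1
6. ¬(p3 ∧ ¬p3), w1
7. p3, w1
8. ¬◇¬(¬p2 → (p3 ∧ ¬p3)), w2
9. ¬p2 → (p3 ∧ ¬p3), w2
10. p2, w2
Accessibility: w0Rw0, w0Rw1, w0Rw2, w1Rw1, w2Rw2
The negation has an open branch (countermodel exists).

Not valid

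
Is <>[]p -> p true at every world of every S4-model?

Tableau for the negation ~(<>[]p -> p):
1. ~(<>[]p -> p), w0
2. <>[]p, w0
3. ~p, w0
4. []p, w1
5. p, w1
Accessibility: w0Rw0, w0Rw1, w1Rw1
The negation has an open branch (countermodel exists).

No, not valid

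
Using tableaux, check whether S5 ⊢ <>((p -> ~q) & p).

No, not valid

Tableau for the negation ~<>((p -> ~q) & p):
1. ~<>((p -> ~q) & p), u
2. ~((p -> ~q) & p), u   [~<>-rule on 1 via uRu]
3. ~p, u   [~&-rule on 2 (branches; this branch)]
Accessibility: uRu
The negation has an open branch (countermodel exists).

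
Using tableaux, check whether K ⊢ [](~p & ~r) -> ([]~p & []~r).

Tableau for the negation ~([](~p & ~r) -> ([]~p & []~r)):
1. ~([](~p & ~r) -> ([]~p & []~r)), 0
2. [](~p & ~r), 0
3. ~([]~p & []~r), 0
4. ~[]~r, 0
5. r, 1
6. ~p & ~r, 1
7. ~p, 1
8. ~r, 1
Accessibility: 0R1
Branch closes: r and ~r both at 1.
All branches of the negation close; one closing branch shown above.

Valid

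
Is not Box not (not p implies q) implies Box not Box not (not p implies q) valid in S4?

Not valid

Tableau for the negation not (not Box not (not p implies q) implies Box not Box not (not p implies q)):
1. not (not Box not (not p implies q) implies Box not Box not (not p implies q)), 0
2. not Box not (not p implies q), 0
3. not Box not Box not (not p implies q), 0
4. not p implies q, 1
5. q, 1
6. Box not (not p implies q), 2
7. not (not p implies q), 2
8. not p, 2
9. not q, 2
Accessibility: 0R0, 0R1, 0R2, 1R1, 2R2
The negation has an open branch (countermodel exists).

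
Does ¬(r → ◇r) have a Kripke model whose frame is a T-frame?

Unsatisfiable

1. ¬(r → ◇r), w0
2. r, w0
3. ¬◇r, w0
4. ¬r, w0
Accessibility: w0Rw0
Branch closes: r and ¬r both at w0.
(One branch shown.) All branches close.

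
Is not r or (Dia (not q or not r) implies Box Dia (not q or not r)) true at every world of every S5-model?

Valid in S5

Tableau for the negation not (not r or (Dia (not q or not r) implies Box Dia (not q or not r))):
1. not (not r or (Dia (not q or not r) implies Box Dia (not q or not r))), w0
2. r, w0   [neg-or-rule on 1]
3. not (Dia (not q or not r) implies Box Dia (not q or not r)), w0   [neg-or-rule on 1]
4. Dia (not q or not r), w0   [neg-implies-rule on 3]
5. not Box Dia (not q or not r), w0   [neg-implies-rule on 3]
6. not q or not r, w1   [Dia-rule on 4: fresh world w1, w0Rw1]
7. not r, w1   [or-rule on 6 (branches; this branch)]
8. not Dia (not q or not r), w2   [neg-Box-rule on 5: fresh world w2, w0Rw2]
9. not (not q or not r), w0   [neg-Dia-rule on 8 via w2Rw0]
10. q, w0   [neg-or-rule on 9]
11. not (not q or not r), w1   [neg-Dia-rule on 8 via w2Rw1]
12. q, w1   [neg-or-rule on 11]
13. r, w1   [neg-or-rule on 11]
Accessibility: w0Rw0, w0Rw1, w0Rw2, w1Rw0, w1Rw1, w1Rw2, w2Rw0, w2Rw1, w2Rw2
Branch closes: r and not r both at w1.
Every branch of the negation's tableau closes; the branch above is one of them.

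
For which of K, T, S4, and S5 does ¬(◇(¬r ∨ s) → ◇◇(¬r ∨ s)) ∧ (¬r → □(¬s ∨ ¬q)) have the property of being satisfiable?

T-tableau for the formula:
1. ¬(◇(¬r ∨ s) → ◇◇(¬r ∨ s)) ∧ (¬r → □(¬s ∨ ¬q)), u
2. ¬(◇(¬r ∨ s) → ◇◇(¬r ∨ s)), u
3. ¬r → □(¬s ∨ ¬q), u
4. ◇(¬r ∨ s), u
5. ¬◇◇(¬r ∨ s), u
6. ¬◇(¬r ∨ s), u
7. ¬(¬r ∨ s), u
8. r, u
9. ¬s, u
10. □(¬s ∨ ¬q), u
11. ¬s ∨ ¬q, u
12. ¬q, u
13. ¬r ∨ s, v
14. ¬◇(¬r ∨ s), v
15. ¬(¬r ∨ s), v
16. r, v
17. ¬s, v
18. ¬s ∨ ¬q, v
19. s, v
Accessibility: uRu, uRv, vRv
Branch closes: s and ¬s both at v.
Every branch closes (one shown): unsatisfiable in T, hence also in S4, S5 (every S4/S5-frame is a T-frame).
K-tableau for the formula:
1. ¬(◇(¬r ∨ s) → ◇◇(¬r ∨ s)) ∧ (¬r → □(¬s ∨ ¬q)), u
2. ¬(◇(¬r ∨ s) → ◇◇(¬r ∨ s)), u
3. ¬r → □(¬s ∨ ¬q), u
4. ◇(¬r ∨ s), u
5. ¬◇◇(¬r ∨ s), u
6. □(¬s ∨ ¬q), u
7. ¬r ∨ s, v
8. ¬◇(¬r ∨ s), v
9. ¬s ∨ ¬q, v
10. s, v
11. ¬q, v
Accessibility: uRv
Complete open branch: satisfiable in K.

K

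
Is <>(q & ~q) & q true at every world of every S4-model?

Tableau for the negation ~(<>(q & ~q) & q):
1. ~(<>(q & ~q) & q), 0
2. ~q, 0   [~&-rule on 1 (branches; this branch)]
Accessibility: 0R0
The negation has an open branch (countermodel exists).

Not valid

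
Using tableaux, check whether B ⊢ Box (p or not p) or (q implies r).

Tableau for the negation not (Box (p or not p) or (q implies r)):
1. not (Box (p or not p) or (q implies r)), w0
2. not Box (p or not p), w0
3. not (q implies r), w0
4. q, w0
5. not r, w0
6. not (p or not p), w1
7. not p, w1
8. p, w1
Accessibility: w0Rw0, w0Rw1, w1Rw0, w1Rw1
Branch closes: p and not p both at w1.
All branches of the negation close; one closing branch shown above.

Valid in B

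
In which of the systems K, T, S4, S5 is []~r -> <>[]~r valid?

K-tableau for the negation ~([]~r -> <>[]~r):
1. ~([]~r -> <>[]~r), 0
2. []~r, 0   [~->-rule on 1]
3. ~<>[]~r, 0   [~->-rule on 1]
Complete open branch: countermodel on a K-frame, so not valid in K.
T-tableau for the negation ~([]~r -> <>[]~r):
1. ~([]~r -> <>[]~r), 0
2. []~r, 0   [~->-rule on 1]
3. ~<>[]~r, 0   [~->-rule on 1]
4. ~r, 0   [[]-rule on 2 via 0R0]
5. ~[]~r, 0   [~<>-rule on 3 via 0R0]
6. r, 1   [~[]-rule on 5: fresh world 1, 0R1]
7. ~r, 1   [[]-rule on 2 via 0R1]
Accessibility: 0R0, 0R1, 1R1
Branch closes: r and ~r both at 1.
Every branch closes (one shown): valid in T, hence also in S4, S5 (every theorem of T is a theorem of S4 and S5).

T, S4, S5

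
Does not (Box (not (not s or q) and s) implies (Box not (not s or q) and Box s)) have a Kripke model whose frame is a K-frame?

Unsatisfiable (every branch closes)

1. not (Box (not (not s or q) and s) implies (Box not (not s or q) and Box s)), 0
2. Box (not (not s or q) and s), 0
3. not (Box not (not s or q) and Box s), 0
4. not Box not (not s or q), 0
5. not s or q, 1
6. not (not s or q) and s, 1
7. not (not s or q), 1
8. s, 1
9. not q, 1
10. q, 1
Accessibility: 0R1
Branch closes: q and not q both at 1.
Every branch closes; the branch above is one of them.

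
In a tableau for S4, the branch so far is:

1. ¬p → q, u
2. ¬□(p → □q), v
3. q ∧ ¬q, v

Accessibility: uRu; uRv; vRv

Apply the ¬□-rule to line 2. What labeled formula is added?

a fresh world w with vRw, and ¬(p → □q) at w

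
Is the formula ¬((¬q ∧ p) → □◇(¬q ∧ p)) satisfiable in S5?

1. ¬((¬q ∧ p) → □◇(¬q ∧ p)), w0
2. ¬q ∧ p, w0   [¬→-rule on 1]
3. ¬□◇(¬q ∧ p), w0   [¬→-rule on 1]
4. ¬q, w0   [∧-rule on 2]
5. p, w0   [∧-rule on 2]
6. ¬◇(¬q ∧ p), w1   [¬□-rule on 3: fresh world w1, w0Rw1]
7. ¬(¬q ∧ p), w0   [¬◇-rule on 6 via w1Rw0]
8. ¬(¬q ∧ p), w1   [¬◇-rule on 6 via w1Rw1]
9. ¬p, w0   [¬∧-rule on 7 (branches; this branch)]
Accessibility: w0Rw0, w0Rw1, w1Rw0, w1Rw1
Branch closes: p and ¬p both at w0.
(One branch shown.) All branches close.

No, unsatisfiable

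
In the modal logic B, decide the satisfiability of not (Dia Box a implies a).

1. not (Dia Box a implies a), w0
2. Dia Box a, w0
3. not a, w0
4. Box a, w1
5. a, w0
Accessibility: w0Rw0, w0Rw1, w1Rw0, w1Rw1
Branch closes: a and not a both at w0.
All branches of the tableau close; one closing branch shown above.

Unsatisfiable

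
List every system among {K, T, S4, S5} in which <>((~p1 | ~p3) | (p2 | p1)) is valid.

T, S4, S5

K-tableau for the negation ~<>((~p1 | ~p3) | (p2 | p1)):
1. ~<>((~p1 | ~p3) | (p2 | p1)), u
Complete open branch: countermodel on a K-frame, so not valid in K.
T-tableau for the negation ~<>((~p1 | ~p3) | (p2 | p1)):
1. ~<>((~p1 | ~p3) | (p2 | p1)), u
2. ~((~p1 | ~p3) | (p2 | p1)), u
3. ~(~p1 | ~p3), u
4. ~(p2 | p1), u
5. p1, u
6. p3, u
7. ~p2, u
8. ~p1, u
Accessibility: uRu
Branch closes: p1 and ~p1 both at u.
Every branch closes (one shown): valid in T, hence also in S4, S5 (every theorem of T is a theorem of S4 and S5).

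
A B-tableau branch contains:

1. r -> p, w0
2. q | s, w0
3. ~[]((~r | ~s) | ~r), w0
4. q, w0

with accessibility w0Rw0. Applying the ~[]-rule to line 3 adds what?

a fresh world w1 with w0Rw1, and ~((~r | ~s) | ~r) at w1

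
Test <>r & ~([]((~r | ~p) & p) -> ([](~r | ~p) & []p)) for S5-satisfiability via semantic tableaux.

No, unsatisfiable

1. <>r & ~([]((~r | ~p) & p) -> ([](~r | ~p) & []p)), 0
2. <>r, 0
3. ~([]((~r | ~p) & p) -> ([](~r | ~p) & []p)), 0
4. []((~r | ~p) & p), 0
5. ~([](~r | ~p) & []p), 0
6. (~r | ~p) & p, 0
7. ~r | ~p, 0
8. p, 0
9. ~[]p, 0
10. ~r, 0
11. r, 1
12. (~r | ~p) & p, 1
13. ~r | ~p, 1
14. p, 1
15. ~p, 1
Accessibility: 0R0, 0R1, 1R0, 1R1
Branch closes: p and ~p both at 1.
Every branch closes; the branch above is one of them.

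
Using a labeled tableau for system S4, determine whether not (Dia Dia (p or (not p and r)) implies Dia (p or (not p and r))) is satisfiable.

1. not (Dia Dia (p or (not p and r)) implies Dia (p or (not p and r))), u
2. Dia Dia (p or (not p and r)), u
3. not Dia (p or (not p and r)), u
4. not (p or (not p and r)), u
5. not p, u
6. not (not p and r), u
7. not r, u
8. Dia (p or (not p and r)), v
9. not (p or (not p and r)), v
10. not p, v
11. not (not p and r), v
12. not r, v
13. p or (not p and r), w
14. not (p or (not p and r)), w
15. not p, w
16. not (not p and r), w
17. not p and r, w
18. r, w
19. not r, w
Accessibility: uRu, uRv, uRw, vRv, vRw, wRw
Branch closes: r and not r both at w.
All branches of the tableau close; one closing branch shown above.

Unsatisfiable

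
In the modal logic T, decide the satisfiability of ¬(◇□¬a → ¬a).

Satisfiable

1. ¬(◇□¬a → ¬a), 0
2. ◇□¬a, 0
3. a, 0
4. □¬a, 1
5. ¬a, 1
Accessibility: 0R0, 0R1, 1R1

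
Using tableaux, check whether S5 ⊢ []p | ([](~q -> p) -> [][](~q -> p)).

Valid in S5

Tableau for the negation ~([]p | ([](~q -> p) -> [][](~q -> p))):
1. ~([]p | ([](~q -> p) -> [][](~q -> p))), w0
2. ~[]p, w0   [~|-rule on 1]
3. ~([](~q -> p) -> [][](~q -> p)), w0   [~|-rule on 1]
4. [](~q -> p), w0   [~->-rule on 3]
5. ~[][](~q -> p), w0   [~->-rule on 3]
6. ~q -> p, w0   [[]-rule on 4 via w0Rw0]
7. p, w0   [->-rule on 6 (branches; this branch)]
8. ~p, w1   [~[]-rule on 2: fresh world w1, w0Rw1]
9. ~q -> p, w1   [[]-rule on 4 via w0Rw1]
10. q, w1   [->-rule on 9 (branches; this branch)]
11. ~[](~q -> p), w2   [~[]-rule on 5: fresh world w2, w0Rw2]
12. ~q -> p, w2   [[]-rule on 4 via w0Rw2]
13. p, w2   [->-rule on 12 (branches; this branch)]
14. ~(~q -> p), w3   [~[]-rule on 11: fresh world w3, w2Rw3]
15. ~q, w3   [~->-rule on 14]
16. ~p, w3   [~->-rule on 14]
17. ~q -> p, w3   [[]-rule on 4 via w0Rw3]
18. p, w3   [->-rule on 17 (branches; this branch)]
Accessibility: w0Rw0, w0Rw1, w0Rw2, w0Rw3, w1Rw0, w1Rw1, w1Rw2, w1Rw3, w2Rw0, w2Rw1, w2Rw2, w2Rw3, w3Rw0, w3Rw1, w3Rw2, w3Rw3
Branch closes: p and ~p both at w3.
Every branch of the negation's tableau closes; the branch above is one of them.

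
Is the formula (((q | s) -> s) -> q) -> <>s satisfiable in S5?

1. (((q | s) -> s) -> q) -> <>s, w0
2. <>s, w0
3. s, w1
Accessibility: w0Rw0, w0Rw1, w1Rw0, w1Rw1

Satisfiable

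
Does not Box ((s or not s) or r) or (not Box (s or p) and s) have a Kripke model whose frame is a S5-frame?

1. not Box ((s or not s) or r) or (not Box (s or p) and s), w0
2. not Box (s or p) and s, w0
3. not Box (s or p), w0
4. s, w0
5. not (s or p), w1
6. not s, w1
7. not p, w1
Accessibility: w0Rw0, w0Rw1, w1Rw0, w1Rw1

Satisfiable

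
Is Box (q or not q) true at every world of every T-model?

Valid

Tableau for the negation not Box (q or not q):
1. not Box (q or not q), 0
2. not (q or not q), 1
3. not q, 1
4. q, 1
Accessibility: 0R0, 0R1, 1R1
Branch closes: q and not q both at 1.
Every branch of the negation's tableau closes; the branch above is one of them.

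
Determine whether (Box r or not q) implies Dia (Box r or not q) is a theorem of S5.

Tableau for the negation not ((Box r or not q) implies Dia (Box r or not q)):
1. not ((Box r or not q) implies Dia (Box r or not q)), u
2. Box r or not q, u
3. not Dia (Box r or not q), u
4. not (Box r or not q), u
5. not Box r, u
6. q, u
7. Box r, u
8. r, u
9. not r, v
10. not (Box r or not q), v
11. not Box r, v
12. q, v
13. r, v
Accessibility: uRu, uRv, vRu, vRv
Branch closes: r and not r both at v.
Every branch of the negation's tableau closes; the branch above is one of them.

Valid in S5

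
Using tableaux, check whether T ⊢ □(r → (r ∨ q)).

Tableau for the negation ¬□(r → (r ∨ q)):
1. ¬□(r → (r ∨ q)), w0
2. ¬(r → (r ∨ q)), w1   [¬□-rule on 1: fresh world w1, w0Rw1]
3. r, w1   [¬→-rule on 2]
4. ¬(r ∨ q), w1   [¬→-rule on 2]
5. ¬r, w1   [¬∨-rule on 4]
6. ¬q, w1   [¬∨-rule on 4]
Accessibility: w0Rw0, w0Rw1, w1Rw1
Branch closes: r and ¬r both at w1.
Every branch of the negation's tableau closes; the branch above is one of them.

Valid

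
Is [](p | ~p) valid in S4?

Valid in S4

Tableau for the negation ~[](p | ~p):
1. ~[](p | ~p), 0
2. ~(p | ~p), 1
3. ~p, 1
4. p, 1
Accessibility: 0R0, 0R1, 1R1
Branch closes: p and ~p both at 1.
All branches of the negation close; one closing branch shown above.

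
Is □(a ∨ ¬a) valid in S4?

Valid in S4

Tableau for the negation ¬□(a ∨ ¬a):
1. ¬□(a ∨ ¬a), 0
2. ¬(a ∨ ¬a), 1
3. ¬a, 1
4. a, 1
Accessibility: 0R0, 0R1, 1R1
Branch closes: a and ¬a both at 1.
All branches of the negation close; one closing branch shown above.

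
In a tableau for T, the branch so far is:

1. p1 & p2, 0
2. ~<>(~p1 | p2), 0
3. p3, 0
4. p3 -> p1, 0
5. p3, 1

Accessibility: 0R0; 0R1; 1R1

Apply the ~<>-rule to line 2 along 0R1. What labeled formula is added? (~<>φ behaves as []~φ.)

~(~p1 | p2), 1

~<>φ behaves as []~φ: propagate the negated body to each accessible world.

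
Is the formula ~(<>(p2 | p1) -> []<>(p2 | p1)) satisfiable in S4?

Satisfiable (open branch found)

1. ~(<>(p2 | p1) -> []<>(p2 | p1)), 0
2. <>(p2 | p1), 0   [~->-rule on 1]
3. ~[]<>(p2 | p1), 0   [~->-rule on 1]
4. p2 | p1, 1   [<>-rule on 2: fresh world 1, 0R1]
5. p1, 1   [|-rule on 4 (branches; this branch)]
6. ~<>(p2 | p1), 2   [~[]-rule on 3: fresh world 2, 0R2]
7. ~(p2 | p1), 2   [~<>-rule on 6 via 2R2]
8. ~p2, 2   [~|-rule on 7]
9. ~p1, 2   [~|-rule on 7]
Accessibility: 0R0, 0R1, 0R2, 1R1, 2R2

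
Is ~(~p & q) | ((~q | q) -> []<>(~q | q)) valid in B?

Tableau for the negation ~(~(~p & q) | ((~q | q) -> []<>(~q | q))):
1. ~(~(~p & q) | ((~q | q) -> []<>(~q | q))), w0
2. ~p & q, w0
3. ~((~q | q) -> []<>(~q | q)), w0
4. ~p, w0
5. q, w0
6. ~q | q, w0
7. ~[]<>(~q | q), w0
8. ~<>(~q | q), w1
9. ~(~q | q), w0
10. ~q, w0
Accessibility: w0Rw0, w0Rw1, w1Rw0, w1Rw1
Branch closes: q and ~q both at w0.
Every branch of the negation's tableau closes; the branch above is one of them.

Valid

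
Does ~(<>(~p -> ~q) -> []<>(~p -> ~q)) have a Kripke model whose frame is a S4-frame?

1. ~(<>(~p -> ~q) -> []<>(~p -> ~q)), 0
2. <>(~p -> ~q), 0
3. ~[]<>(~p -> ~q), 0
4. ~p -> ~q, 1
5. ~q, 1
6. ~<>(~p -> ~q), 2
7. ~(~p -> ~q), 2
8. ~p, 2
9. q, 2
Accessibility: 0R0, 0R1, 0R2, 1R1, 2R2

Yes, satisfiable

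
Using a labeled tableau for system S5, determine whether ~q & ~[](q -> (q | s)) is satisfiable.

1. ~q & ~[](q -> (q | s)), u
2. ~q, u
3. ~[](q -> (q | s)), u
4. ~(q -> (q | s)), v
5. q, v
6. ~(q | s), v
7. ~q, v
8. ~s, v
Accessibility: uRu, uRv, vRu, vRv
Branch closes: q and ~q both at v.
(One branch shown.) All branches close.

No, unsatisfiable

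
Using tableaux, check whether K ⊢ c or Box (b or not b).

Valid

Tableau for the negation not (c or Box (b or not b)):
1. not (c or Box (b or not b)), w0
2. not c, w0
3. not Box (b or not b), w0
4. not (b or not b), w1
5. not b, w1
6. b, w1
Accessibility: w0Rw1
Branch closes: b and not b both at w1.
All branches of the negation close; one closing branch shown above.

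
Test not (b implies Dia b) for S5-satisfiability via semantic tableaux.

Unsatisfiable (every branch closes)

1. not (b implies Dia b), w0
2. b, w0   [neg-implies-rule on 1]
3. not Dia b, w0   [neg-implies-rule on 1]
4. not b, w0   [neg-Dia-rule on 3 via w0Rw0]
Accessibility: w0Rw0
Branch closes: b and not b both at w0.
(One branch shown.) All branches close.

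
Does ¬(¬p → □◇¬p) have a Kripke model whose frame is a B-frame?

1. ¬(¬p → □◇¬p), u
2. ¬p, u
3. ¬□◇¬p, u
4. ¬◇¬p, v
5. p, u
Accessibility: uRu, uRv, vRu, vRv
Branch closes: p and ¬p both at u.
All branches of the tableau close; one closing branch shown above.

Unsatisfiable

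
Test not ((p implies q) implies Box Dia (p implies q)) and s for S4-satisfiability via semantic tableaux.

Satisfiable

1. not ((p implies q) implies Box Dia (p implies q)) and s, 0
2. not ((p implies q) implies Box Dia (p implies q)), 0
3. s, 0
4. p implies q, 0
5. not Box Dia (p implies q), 0
6. q, 0
7. not Dia (p implies q), 1
8. not (p implies q), 1
9. p, 1
10. not q, 1
Accessibility: 0R0, 0R1, 1R1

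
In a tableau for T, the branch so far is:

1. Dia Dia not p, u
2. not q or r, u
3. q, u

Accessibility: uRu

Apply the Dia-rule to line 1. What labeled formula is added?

a fresh world v with uRv, and Dia not p at v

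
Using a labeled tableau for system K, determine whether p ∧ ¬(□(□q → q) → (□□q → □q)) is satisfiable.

No, unsatisfiable

1. p ∧ ¬(□(□q → q) → (□□q → □q)), 0
2. p, 0
3. ¬(□(□q → q) → (□□q → □q)), 0
4. □(□q → q), 0
5. ¬(□□q → □q), 0
6. □□q, 0
7. ¬□q, 0
8. ¬q, 1
9. □q → q, 1
10. □q, 1
11. ¬□q, 1
12. ¬q, 2
13. q, 2
Accessibility: 0R1, 1R2
Branch closes: q and ¬q both at 2.
(One branch shown.) All branches close.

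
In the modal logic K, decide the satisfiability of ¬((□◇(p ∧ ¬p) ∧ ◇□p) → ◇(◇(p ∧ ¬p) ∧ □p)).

Unsatisfiable (every branch closes)

1. ¬((□◇(p ∧ ¬p) ∧ ◇□p) → ◇(◇(p ∧ ¬p) ∧ □p)), w0
2. □◇(p ∧ ¬p) ∧ ◇□p, w0
3. ¬◇(◇(p ∧ ¬p) ∧ □p), w0
4. □◇(p ∧ ¬p), w0
5. ◇□p, w0
6. □p, w1
7. ¬(◇(p ∧ ¬p) ∧ □p), w1
8. ◇(p ∧ ¬p), w1
9. ¬□p, w1
10. p ∧ ¬p, w2
11. p, w2
12. ¬p, w2
Accessibility: w0Rw1, w1Rw2
Branch closes: p and ¬p both at w2.
All branches of the tableau close; one closing branch shown above.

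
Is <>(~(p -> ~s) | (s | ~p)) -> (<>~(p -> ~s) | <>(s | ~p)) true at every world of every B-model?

Yes, valid

Tableau for the negation ~(<>(~(p -> ~s) | (s | ~p)) -> (<>~(p -> ~s) | <>(s | ~p))):
1. ~(<>(~(p -> ~s) | (s | ~p)) -> (<>~(p -> ~s) | <>(s | ~p))), w0
2. <>(~(p -> ~s) | (s | ~p)), w0
3. ~(<>~(p -> ~s) | <>(s | ~p)), w0
4. ~<>~(p -> ~s), w0
5. ~<>(s | ~p), w0
6. p -> ~s, w0
7. ~(s | ~p), w0
8. ~s, w0
9. p, w0
10. ~(p -> ~s) | (s | ~p), w1
11. p -> ~s, w1
12. ~(s | ~p), w1
13. ~s, w1
14. p, w1
15. s | ~p, w1
16. ~p, w1
Accessibility: w0Rw0, w0Rw1, w1Rw0, w1Rw1
Branch closes: p and ~p both at w1.
Every branch of the negation's tableau closes; the branch above is one of them.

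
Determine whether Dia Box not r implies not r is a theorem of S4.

No, not valid

Tableau for the negation not (Dia Box not r implies not r):
1. not (Dia Box not r implies not r), u
2. Dia Box not r, u
3. r, u
4. Box not r, v
5. not r, v
Accessibility: uRu, uRv, vRv
The negation has an open branch (countermodel exists).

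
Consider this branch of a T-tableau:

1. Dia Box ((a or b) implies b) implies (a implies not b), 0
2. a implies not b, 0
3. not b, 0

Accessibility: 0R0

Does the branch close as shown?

No world carries both an atom and its negation.

No, open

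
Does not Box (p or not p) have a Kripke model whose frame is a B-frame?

1. not Box (p or not p), w0
2. not (p or not p), w1   [neg-Box-rule on 1: fresh world w1, w0Rw1]
3. not p, w1   [neg-or-rule on 2]
4. p, w1   [neg-or-rule on 2]
Accessibility: w0Rw0, w0Rw1, w1Rw0, w1Rw1
Branch closes: p and not p both at w1.
(One branch shown.) All branches close.

No, unsatisfiable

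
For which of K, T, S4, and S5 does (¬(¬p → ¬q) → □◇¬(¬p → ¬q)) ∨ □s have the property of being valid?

S4-tableau for the negation ¬((¬(¬p → ¬q) → □◇¬(¬p → ¬q)) ∨ □s):
1. ¬((¬(¬p → ¬q) → □◇¬(¬p → ¬q)) ∨ □s), w0
2. ¬(¬(¬p → ¬q) → □◇¬(¬p → ¬q)), w0
3. ¬□s, w0
4. ¬(¬p → ¬q), w0
5. ¬□◇¬(¬p → ¬q), w0
6. ¬p, w0
7. q, w0
8. ¬s, w1
9. ¬◇¬(¬p → ¬q), w2
10. ¬p → ¬q, w2
11. ¬q, w2
Accessibility: w0Rw0, w0Rw1, w0Rw2, w1Rw1, w2Rw2
Complete open branch: countermodel on an S4-frame, so not valid in S4, nor in K, T (the same frame is also a K-frame and a T-frame).
S5-tableau for the negation ¬((¬(¬p → ¬q) → □◇¬(¬p → ¬q)) ∨ □s):
1. ¬((¬(¬p → ¬q) → □◇¬(¬p → ¬q)) ∨ □s), w0
2. ¬(¬(¬p → ¬q) → □◇¬(¬p → ¬q)), w0
3. ¬□s, w0
4. ¬(¬p → ¬q), w0
5. ¬□◇¬(¬p → ¬q), w0
6. ¬p, w0
7. q, w0
8. ¬s, w1
9. ¬◇¬(¬p → ¬q), w2
10. ¬p → ¬q, w0
11. ¬p → ¬q, w1
12. ¬p → ¬q, w2
13. ¬q, w0
Accessibility: w0Rw0, w0Rw1, w0Rw2, w1Rw0, w1Rw1, w1Rw2, w2Rw0, w2Rw1, w2Rw2
Branch closes: q and ¬q both at w0.
Every branch closes (one shown): valid in S5.

S5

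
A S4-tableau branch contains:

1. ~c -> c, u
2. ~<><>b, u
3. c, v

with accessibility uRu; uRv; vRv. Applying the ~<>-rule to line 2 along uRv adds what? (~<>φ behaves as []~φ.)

~<>b, v

~<>φ behaves as []~φ: propagate the negated body to each accessible world.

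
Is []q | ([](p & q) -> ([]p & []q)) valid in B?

Valid

Tableau for the negation ~([]q | ([](p & q) -> ([]p & []q))):
1. ~([]q | ([](p & q) -> ([]p & []q))), u
2. ~[]q, u
3. ~([](p & q) -> ([]p & []q)), u
4. [](p & q), u
5. ~([]p & []q), u
6. p & q, u
7. p, u
8. q, u
9. ~q, v
10. p & q, v
11. p, v
12. q, v
Accessibility: uRu, uRv, vRu, vRv
Branch closes: q and ~q both at v.
All branches of the negation close; one closing branch shown above.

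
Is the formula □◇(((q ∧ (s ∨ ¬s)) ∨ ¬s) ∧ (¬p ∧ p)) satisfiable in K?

Satisfiable (open branch found)

1. □◇(((q ∧ (s ∨ ¬s)) ∨ ¬s) ∧ (¬p ∧ p)), w0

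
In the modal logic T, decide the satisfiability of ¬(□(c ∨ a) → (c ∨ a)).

Unsatisfiable

1. ¬(□(c ∨ a) → (c ∨ a)), 0
2. □(c ∨ a), 0   [¬→-rule on 1]
3. ¬(c ∨ a), 0   [¬→-rule on 1]
4. ¬c, 0   [¬∨-rule on 3]
5. ¬a, 0   [¬∨-rule on 3]
6. c ∨ a, 0   [□-rule on 2 via 0R0]
7. a, 0   [∨-rule on 6 (branches; this branch)]
Accessibility: 0R0
Branch closes: a and ¬a both at 0.
Every branch closes; the branch above is one of them.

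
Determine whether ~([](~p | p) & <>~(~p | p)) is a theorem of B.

Tableau for the negation [](~p | p) & <>~(~p | p):
1. [](~p | p) & <>~(~p | p), w0
2. [](~p | p), w0
3. <>~(~p | p), w0
4. ~p | p, w0
5. p, w0
6. ~(~p | p), w1
7. p, w1
8. ~p, w1
Accessibility: w0Rw0, w0Rw1, w1Rw0, w1Rw1
Branch closes: p and ~p both at w1.
Every branch of the negation's tableau closes; the branch above is one of them.

Valid in B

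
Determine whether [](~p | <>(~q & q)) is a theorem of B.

Tableau for the negation ~[](~p | <>(~q & q)):
1. ~[](~p | <>(~q & q)), 0
2. ~(~p | <>(~q & q)), 1
3. p, 1
4. ~<>(~q & q), 1
5. ~(~q & q), 0
6. ~(~q & q), 1
7. ~q, 0
8. ~q, 1
Accessibility: 0R0, 0R1, 1R0, 1R1
The negation has an open branch (countermodel exists).

No, not valid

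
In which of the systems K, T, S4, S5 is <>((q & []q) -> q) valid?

K-tableau for the negation ~<>((q & []q) -> q):
1. ~<>((q & []q) -> q), u
Complete open branch: countermodel on a K-frame, so not valid in K.
T-tableau for the negation ~<>((q & []q) -> q):
1. ~<>((q & []q) -> q), u
2. ~((q & []q) -> q), u
3. q & []q, u
4. ~q, u
5. q, u
6. []q, u
Accessibility: uRu
Branch closes: q and ~q both at u.
Every branch closes (one shown): valid in T, hence also in S4, S5 (every theorem of T is a theorem of S4 and S5).

T, S4, S5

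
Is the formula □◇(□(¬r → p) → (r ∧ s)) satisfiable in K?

Yes, satisfiable

1. □◇(□(¬r → p) → (r ∧ s)), u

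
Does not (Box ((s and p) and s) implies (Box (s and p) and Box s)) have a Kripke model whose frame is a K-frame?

1. not (Box ((s and p) and s) implies (Box (s and p) and Box s)), u
2. Box ((s and p) and s), u
3. not (Box (s and p) and Box s), u
4. not Box (s and p), u
5. not (s and p), v
6. (s and p) and s, v
7. s and p, v
8. s, v
9. p, v
10. not p, v
Accessibility: uRv
Branch closes: p and not p both at v.
All branches of the tableau close; one closing branch shown above.

No, unsatisfiable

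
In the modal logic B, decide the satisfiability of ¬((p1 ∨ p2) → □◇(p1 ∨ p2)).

No, unsatisfiable

1. ¬((p1 ∨ p2) → □◇(p1 ∨ p2)), 0
2. p1 ∨ p2, 0
3. ¬□◇(p1 ∨ p2), 0
4. p2, 0
5. ¬◇(p1 ∨ p2), 1
6. ¬(p1 ∨ p2), 0
7. ¬p1, 0
8. ¬p2, 0
Accessibility: 0R0, 0R1, 1R0, 1R1
Branch closes: p2 and ¬p2 both at 0.
(One branch shown.) All branches close.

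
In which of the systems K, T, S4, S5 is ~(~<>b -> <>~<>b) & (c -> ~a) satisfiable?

K

T-tableau for the formula:
1. ~(~<>b -> <>~<>b) & (c -> ~a), w0
2. ~(~<>b -> <>~<>b), w0   [&-rule on 1]
3. c -> ~a, w0   [&-rule on 1]
4. ~<>b, w0   [~->-rule on 2]
5. ~<>~<>b, w0   [~->-rule on 2]
6. ~b, w0   [~<>-rule on 4 via w0Rw0]
7. <>b, w0   [~<>-rule on 5 via w0Rw0]
8. ~a, w0   [->-rule on 3 (branches; this branch)]
9. b, w1   [<>-rule on 7: fresh world w1, w0Rw1]
10. ~b, w1   [~<>-rule on 4 via w0Rw1]
Accessibility: w0Rw0, w0Rw1, w1Rw1
Branch closes: b and ~b both at w1.
Every branch closes (one shown): unsatisfiable in T, hence also in S4, S5 (every S4/S5-frame is a T-frame).
K-tableau for the formula:
1. ~(~<>b -> <>~<>b) & (c -> ~a), w0
2. ~(~<>b -> <>~<>b), w0   [&-rule on 1]
3. c -> ~a, w0   [&-rule on 1]
4. ~<>b, w0   [~->-rule on 2]
5. ~<>~<>b, w0   [~->-rule on 2]
6. ~a, w0   [->-rule on 3 (branches; this branch)]
Complete open branch: satisfiable in K.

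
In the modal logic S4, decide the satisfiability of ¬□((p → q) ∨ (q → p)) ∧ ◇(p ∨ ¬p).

1. ¬□((p → q) ∨ (q → p)) ∧ ◇(p ∨ ¬p), w0
2. ¬□((p → q) ∨ (q → p)), w0
3. ◇(p ∨ ¬p), w0
4. ¬((p → q) ∨ (q → p)), w1
5. ¬(p → q), w1
6. ¬(q → p), w1
7. p, w1
8. ¬q, w1
9. q, w1
10. ¬p, w1
Accessibility: w0Rw0, w0Rw1, w1Rw1
Branch closes: q and ¬q both at w1.
(One branch shown.) All branches close.

No, unsatisfiable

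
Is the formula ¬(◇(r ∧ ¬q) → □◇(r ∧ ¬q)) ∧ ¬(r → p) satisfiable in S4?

1. ¬(◇(r ∧ ¬q) → □◇(r ∧ ¬q)) ∧ ¬(r → p), 0
2. ¬(◇(r ∧ ¬q) → □◇(r ∧ ¬q)), 0
3. ¬(r → p), 0
4. ◇(r ∧ ¬q), 0
5. ¬□◇(r ∧ ¬q), 0
6. r, 0
7. ¬p, 0
8. r ∧ ¬q, 1
9. r, 1
10. ¬q, 1
11. ¬◇(r ∧ ¬q), 2
12. ¬(r ∧ ¬q), 2
13. q, 2
Accessibility: 0R0, 0R1, 0R2, 1R1, 2R2

Satisfiable (open branch found)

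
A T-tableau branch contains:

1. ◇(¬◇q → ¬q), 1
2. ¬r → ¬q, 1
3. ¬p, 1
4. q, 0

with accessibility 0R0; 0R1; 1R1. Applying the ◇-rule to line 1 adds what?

a fresh world 2 with 1R2, and ¬◇q → ¬q at 2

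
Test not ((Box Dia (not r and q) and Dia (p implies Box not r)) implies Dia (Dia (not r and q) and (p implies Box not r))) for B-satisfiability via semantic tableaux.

1. not ((Box Dia (not r and q) and Dia (p implies Box not r)) implies Dia (Dia (not r and q) and (p implies Box not r))), w0
2. Box Dia (not r and q) and Dia (p implies Box not r), w0
3. not Dia (Dia (not r and q) and (p implies Box not r)), w0
4. Box Dia (not r and q), w0
5. Dia (p implies Box not r), w0
6. not (Dia (not r and q) and (p implies Box not r)), w0
7. Dia (not r and q), w0
8. not (p implies Box not r), w0
9. p, w0
10. not Box not r, w0
11. p implies Box not r, w1
12. not (Dia (not r and q) and (p implies Box not r)), w1
13. Dia (not r and q), w1
14. Box not r, w1
15. not r, w0
16. not r, w1
17. not (p implies Box not r), w1
18. p, w1
19. not Box not r, w1
20. not r and q, w2
21. not r, w2
22. q, w2
23. not (Dia (not r and q) and (p implies Box not r)), w2
24. Dia (not r and q), w2
25. not (p implies Box not r), w2
26. p, w2
27. not Box not r, w2
28. r, w3
29. not (Dia (not r and q) and (p implies Box not r)), w3
30. Dia (not r and q), w3
31. not Dia (not r and q), w3
32. not (not r and q), w0
33. not (not r and q), w3
34. not q, w0
35. not q, w3
36. not r and q, w4
37. not r, w4
38. q, w4
39. r, w5
40. not r, w5
Accessibility: w0Rw0, w0Rw1, w0Rw2, w0Rw3, w1Rw0, w1Rw1, w1Rw4, w1Rw5, w2Rw0, w2Rw2, w3Rw0, w3Rw3, w4Rw1, w4Rw4, w5Rw1, w5Rw5
Branch closes: r and not r both at w5.
(One branch shown.) All branches close.

Unsatisfiable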